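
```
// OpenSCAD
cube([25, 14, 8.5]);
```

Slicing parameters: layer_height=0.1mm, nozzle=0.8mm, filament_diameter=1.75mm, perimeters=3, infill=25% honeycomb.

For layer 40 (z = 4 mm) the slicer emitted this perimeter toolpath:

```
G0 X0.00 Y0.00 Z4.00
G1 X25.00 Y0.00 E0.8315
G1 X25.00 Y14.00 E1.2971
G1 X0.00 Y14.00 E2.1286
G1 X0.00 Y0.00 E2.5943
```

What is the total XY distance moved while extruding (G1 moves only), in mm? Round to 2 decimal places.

78.00 mm

Sum the Euclidean lengths of each G1 segment: total = 78.00 mm.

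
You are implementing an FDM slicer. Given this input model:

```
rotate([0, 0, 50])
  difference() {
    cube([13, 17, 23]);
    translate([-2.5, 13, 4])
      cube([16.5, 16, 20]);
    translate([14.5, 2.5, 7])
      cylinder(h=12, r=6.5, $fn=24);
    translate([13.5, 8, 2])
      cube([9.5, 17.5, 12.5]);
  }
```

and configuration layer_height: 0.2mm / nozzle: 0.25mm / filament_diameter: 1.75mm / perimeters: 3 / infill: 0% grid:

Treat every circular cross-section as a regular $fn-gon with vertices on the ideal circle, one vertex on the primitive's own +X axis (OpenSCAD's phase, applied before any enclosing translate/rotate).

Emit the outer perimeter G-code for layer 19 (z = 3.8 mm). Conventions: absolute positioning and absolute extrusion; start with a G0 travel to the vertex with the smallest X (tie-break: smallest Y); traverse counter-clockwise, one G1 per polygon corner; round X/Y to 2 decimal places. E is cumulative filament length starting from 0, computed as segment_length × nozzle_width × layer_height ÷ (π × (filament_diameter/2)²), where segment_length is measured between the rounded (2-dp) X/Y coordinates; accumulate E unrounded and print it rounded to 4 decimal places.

At z = 3.8 mm: the 13×17 cube contributes its full rectangle; the cube at (-2.5, 13) does not reach this height (z outside [4, 24]); the cylinder at (14.5, 2.5) does not reach this height (z outside [7, 19]); the cube at (13.5, 8) (footprint 9.5×17.5) is included at this height; Taking the first minus the rest: starting from the 13×17 cube, the 9.5×17.5 cube at (13.5, 8) misses the remaining region (no effect) — 1 connected region; (whole slice rotated 50° about Z — lengths, areas and connectivity unchanged). The outline is a single polygon with 4 vertices. Extrusion per mm of travel: 0.25 × 0.2 / (π × 0.875²) = 0.020788. Accumulating E over each segment gives final E = 1.2474.

G0 X-13.02 Y10.93 Z3.80
G1 X0.00 Y0.00 E0.3534
G1 X8.36 Y9.96 E0.6237
G1 X-4.67 Y20.89 E0.9772
G1 X-13.02 Y10.93 E1.2474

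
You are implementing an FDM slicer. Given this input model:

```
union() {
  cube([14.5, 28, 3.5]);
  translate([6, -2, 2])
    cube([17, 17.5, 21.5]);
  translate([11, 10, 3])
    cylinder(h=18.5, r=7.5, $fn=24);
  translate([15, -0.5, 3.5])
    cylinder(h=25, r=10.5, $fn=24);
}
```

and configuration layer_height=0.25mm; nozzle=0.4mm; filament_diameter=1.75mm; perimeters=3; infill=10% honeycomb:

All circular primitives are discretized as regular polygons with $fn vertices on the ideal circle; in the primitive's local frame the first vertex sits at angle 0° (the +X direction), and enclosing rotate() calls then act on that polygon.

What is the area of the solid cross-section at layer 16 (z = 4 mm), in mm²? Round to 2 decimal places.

491.87 mm²

At z = 4 mm: the cube is not intersected at this z (z outside [0, 3.5]); the 17×17.5 cube at (6, -2) contributes its full rectangle (area 297.50 mm²); the cylinder at (11, 10): section is a regular 24-gon, circumradius r=7.5 (area = (24/2)·7.500²·sin(360°/24) = 174.70 mm²); the r=10.5 cylinder at (15, -0.5) contributes a regular 24-gon of circumradius 10.5 (area = (24/2)·10.500²·sin(360°/24) = 342.42 mm²); Combining (union): the regions partially overlap — summed areas 814.62 mm² minus the doubly-counted overlap 322.75 mm² gives 491.87 mm² — area = 491.87 mm². Overall, the cross-section is a single solid region. Net area = 491.87 mm².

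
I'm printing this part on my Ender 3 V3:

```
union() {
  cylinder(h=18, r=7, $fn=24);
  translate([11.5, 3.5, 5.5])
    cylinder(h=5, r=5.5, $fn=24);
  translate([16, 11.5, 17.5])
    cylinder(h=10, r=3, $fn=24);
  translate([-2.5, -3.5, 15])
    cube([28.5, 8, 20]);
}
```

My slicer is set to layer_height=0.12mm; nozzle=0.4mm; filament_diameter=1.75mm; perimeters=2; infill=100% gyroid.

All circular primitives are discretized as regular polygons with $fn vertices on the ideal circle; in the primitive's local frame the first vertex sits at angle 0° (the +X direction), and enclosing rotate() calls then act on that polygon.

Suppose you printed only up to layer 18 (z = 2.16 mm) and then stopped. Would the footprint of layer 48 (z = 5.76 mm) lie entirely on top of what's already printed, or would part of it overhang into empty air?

part overhangs

Compare the two slices. At z = 2.16: the r=7 cylinder gives a regular 24-gon of circumradius 7 (constant along its height) (area = (24/2)·7.000²·sin(360°/24) = 152.19 mm²); the cylinder at (11.5, 3.5) is not intersected at this z (z outside [5.5, 10.5]); the cylinder at (16, 11.5) is not intersected at this z (z outside [17.5, 27.5]); the cube at (-2.5, -3.5) is not intersected at this z (z outside [15, 35]); Merging all regions: only the r=7 cylinder is present, so the union is just that shape — area = 152.19 mm². At z = 5.76: the cylinder: section is a regular 24-gon, circumradius r=7 (area = (24/2)·7.000²·sin(360°/24) = 152.19 mm²); the r=5.5 cylinder at (11.5, 3.5) contributes a regular 24-gon of circumradius 5.5 (area = (24/2)·5.500²·sin(360°/24) = 93.95 mm²); the cylinder at (16, 11.5) does not reach this height (z outside [17.5, 27.5]); the cube at (-2.5, -3.5) does not reach this height (z outside [15, 35]); Taking the union: the regions partially overlap — summed areas 246.14 mm² minus the doubly-counted overlap 0.85 mm² gives 245.28 mm² — area = 245.28 mm². Checking containment: at z = 5.76 the cross-section extends beyond the z = 2.16 cross-section by about 93.10 mm².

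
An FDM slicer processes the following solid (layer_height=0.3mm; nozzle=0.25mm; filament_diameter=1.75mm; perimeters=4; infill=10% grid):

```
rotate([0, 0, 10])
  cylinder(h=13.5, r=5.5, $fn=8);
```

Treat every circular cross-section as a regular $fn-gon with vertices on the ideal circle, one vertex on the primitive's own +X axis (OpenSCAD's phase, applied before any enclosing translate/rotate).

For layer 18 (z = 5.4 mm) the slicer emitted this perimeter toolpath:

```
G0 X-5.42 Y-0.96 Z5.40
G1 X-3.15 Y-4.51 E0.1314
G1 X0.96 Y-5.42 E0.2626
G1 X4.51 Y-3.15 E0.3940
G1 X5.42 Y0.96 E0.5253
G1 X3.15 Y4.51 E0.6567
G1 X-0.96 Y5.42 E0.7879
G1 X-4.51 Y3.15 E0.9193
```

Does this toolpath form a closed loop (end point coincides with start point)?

Start point (G0): (-5.42, -0.96). End point (last G1): the path does not return to the start — open.

no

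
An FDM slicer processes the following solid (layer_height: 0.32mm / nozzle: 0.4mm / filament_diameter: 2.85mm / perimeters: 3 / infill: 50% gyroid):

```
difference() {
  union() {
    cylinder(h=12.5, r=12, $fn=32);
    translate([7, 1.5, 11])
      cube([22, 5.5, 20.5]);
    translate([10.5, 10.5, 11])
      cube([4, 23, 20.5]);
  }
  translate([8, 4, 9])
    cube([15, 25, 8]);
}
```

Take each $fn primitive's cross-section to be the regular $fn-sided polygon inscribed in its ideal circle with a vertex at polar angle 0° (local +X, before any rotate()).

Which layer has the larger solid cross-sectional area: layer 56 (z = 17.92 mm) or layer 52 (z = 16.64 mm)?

Layer 56 (z = 17.92): the cylinder is absent (z outside [0, 12.5]); the cube at (7, 1.5) is present — its section is the full 22×5.5 rectangle (area 121.00 mm²); the cube at (10.5, 10.5) is present — its section is the full 4×23 rectangle (area 92.00 mm²); Taking the union: the 2 present regions are separate (no shared area or edge), so areas and boundary lengths simply add and each stays a separate island — area = 213.00 mm²; the cube at (8, 4) does not reach this height (z outside [9, 17]); After the difference (first − rest): none of the subtracted shapes is present at this height, so that combined region is unchanged — area = 213.00 mm². So its area = 213.00 mm². Layer 52 (z = 16.64): the cylinder does not reach this height (z outside [0, 12.5]); the cube at (7, 1.5) (footprint 22×5.5) is included at this height (area 121.00 mm²); the cube at (10.5, 10.5) is present — its section is the full 4×23 rectangle (area 92.00 mm²); Merging all regions: the 2 present regions are separate (no shared area or edge), so areas and boundary lengths simply add and each stays a separate island — area = 213.00 mm²; the cube at (8, 4) (footprint 15×25) is included at this height (area 375.00 mm²); After the difference (first − rest): starting from the result so far (213.00 mm²), the 15×25 cube at (8, 4) partially overlaps it — only the 119.00 mm² overlap (of its 375.00 mm²) is removed, clipping the outline — area = 94.00 mm². So its area = 94.00 mm². Layer 56 is larger (213.00 vs 94.00 mm²).

layer 56 (z = 17.92 mm)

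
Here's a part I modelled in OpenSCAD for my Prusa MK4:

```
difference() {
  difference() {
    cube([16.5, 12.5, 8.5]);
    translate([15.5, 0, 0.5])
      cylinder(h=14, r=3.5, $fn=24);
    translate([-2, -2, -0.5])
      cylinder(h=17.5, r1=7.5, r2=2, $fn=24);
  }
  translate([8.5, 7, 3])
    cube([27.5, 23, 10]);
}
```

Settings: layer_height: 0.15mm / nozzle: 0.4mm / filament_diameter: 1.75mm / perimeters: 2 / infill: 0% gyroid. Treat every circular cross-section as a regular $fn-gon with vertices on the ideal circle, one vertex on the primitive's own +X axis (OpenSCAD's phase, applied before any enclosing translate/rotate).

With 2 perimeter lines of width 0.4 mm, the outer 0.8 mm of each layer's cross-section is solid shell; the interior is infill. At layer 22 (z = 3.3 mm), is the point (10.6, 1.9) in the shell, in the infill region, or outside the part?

At z = 3.3 mm: the 16.5×12.5 cube contributes its full rectangle; the r=3.5 cylinder at (15.5, 0) contributes a regular 24-gon of circumradius 3.5; the cone at (-2, -2): at t=0.217 of its height the radius interpolates to r₁+(r₂−r₁)t = 6.306, giving a regular 24-gon of that circumradius; Taking the first minus the rest: starting from the 16.5×12.5 cube, the r=3.5 cylinder at (15.5, 0) partially overlaps it — only the 12.94 mm² overlap (of its 38.05 mm²) is removed, clipping the outline; the cone at (-2, -2) partially overlaps it — only the 10.22 mm² overlap (of its 123.49 mm²) is removed, clipping the outline — 1 connected region; the cube at (8.5, 7) is present — its section is the full 27.5×23 rectangle; Subtracting the remaining from the first: starting from that combined region, the 27.5×23 cube at (8.5, 7) partially overlaps it — only the 44.00 mm² overlap (of its 632.50 mm²) is removed, clipping the outline — 1 connected region. Overall, the cross-section is a single solid region. The nearest boundary edge runs (12.47, 1.75)→(12.12, 0.91); distance from the point to it = 1.78 mm. The point is inside the cross-section and 1.78 mm from the nearest boundary — more than the 0.8 mm shell width (2 × 0.4), so it's in the infill interior.

infill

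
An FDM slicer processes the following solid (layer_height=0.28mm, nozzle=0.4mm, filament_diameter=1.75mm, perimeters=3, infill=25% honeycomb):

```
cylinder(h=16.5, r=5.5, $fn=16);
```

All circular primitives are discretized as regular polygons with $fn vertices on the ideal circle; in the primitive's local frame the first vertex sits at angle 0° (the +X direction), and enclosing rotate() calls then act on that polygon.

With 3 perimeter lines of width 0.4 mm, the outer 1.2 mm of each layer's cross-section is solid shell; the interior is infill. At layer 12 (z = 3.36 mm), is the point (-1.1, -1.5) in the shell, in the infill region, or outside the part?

At z = 3.36 mm: the r=5.5 cylinder gives a regular 16-gon of circumradius 5.5 (constant along its height). Overall, the cross-section is a single solid region. The nearest boundary edge runs (-3.89, -3.89)→(-2.10, -5.08); distance from the point to it = 3.54 mm. The point is inside the cross-section and 3.54 mm from the nearest boundary — more than the 1.2 mm shell width (3 × 0.4), so it's in the infill interior.

infill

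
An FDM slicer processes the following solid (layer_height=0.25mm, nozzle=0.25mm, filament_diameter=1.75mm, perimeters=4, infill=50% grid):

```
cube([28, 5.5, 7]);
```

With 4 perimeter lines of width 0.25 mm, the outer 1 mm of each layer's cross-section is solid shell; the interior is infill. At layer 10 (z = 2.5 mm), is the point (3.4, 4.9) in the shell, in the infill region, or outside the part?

At z = 2.5 mm: the 28×5.5 cube contributes its full rectangle. Overall, the cross-section is a single solid region. The nearest boundary edge runs (28.00, 5.50)→(0.00, 5.50); distance from the point to it = 0.60 mm. The point is inside the cross-section, 0.60 mm from the nearest boundary — within the 1 mm shell band (4 × 0.25).

shell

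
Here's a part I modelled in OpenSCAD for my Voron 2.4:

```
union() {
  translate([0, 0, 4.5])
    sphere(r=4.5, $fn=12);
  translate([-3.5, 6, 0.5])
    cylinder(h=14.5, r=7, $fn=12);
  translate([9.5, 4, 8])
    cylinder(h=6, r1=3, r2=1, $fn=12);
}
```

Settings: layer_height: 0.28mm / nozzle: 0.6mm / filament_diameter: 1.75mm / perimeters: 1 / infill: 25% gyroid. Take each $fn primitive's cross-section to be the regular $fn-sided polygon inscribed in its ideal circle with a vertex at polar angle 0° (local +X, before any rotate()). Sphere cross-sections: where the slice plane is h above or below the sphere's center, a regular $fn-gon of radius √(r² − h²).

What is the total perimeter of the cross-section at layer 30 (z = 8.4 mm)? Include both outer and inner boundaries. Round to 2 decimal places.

At z = 8.4 mm: the sphere: section is a regular 12-gon, circumradius = √(r²−h²) = √(4.5²−3.9²) = 2.245 (perimeter = 2·12·2.245·sin(180°/12) = 13.95 mm); the r=7 cylinder at (-3.5, 6) gives a regular 12-gon of circumradius 7 (constant along its height) (perimeter = 2·12·7.000·sin(180°/12) = 43.48 mm); the cone at (9.5, 4) (r1=3→r2=1) has section circumradius 2.867 here — a regular 12-gon (perimeter = 2·12·2.867·sin(180°/12) = 17.81 mm); Merging all regions: the regions partially overlap (shared area 6.53 mm²), so the edge portions inside another operand are dropped and the merged outline is re-measured after clipping — boundary = 64.95 mm. Overall, the cross-section has 2 separate islands. Total boundary length (outer) = 64.95 mm.

64.95 mm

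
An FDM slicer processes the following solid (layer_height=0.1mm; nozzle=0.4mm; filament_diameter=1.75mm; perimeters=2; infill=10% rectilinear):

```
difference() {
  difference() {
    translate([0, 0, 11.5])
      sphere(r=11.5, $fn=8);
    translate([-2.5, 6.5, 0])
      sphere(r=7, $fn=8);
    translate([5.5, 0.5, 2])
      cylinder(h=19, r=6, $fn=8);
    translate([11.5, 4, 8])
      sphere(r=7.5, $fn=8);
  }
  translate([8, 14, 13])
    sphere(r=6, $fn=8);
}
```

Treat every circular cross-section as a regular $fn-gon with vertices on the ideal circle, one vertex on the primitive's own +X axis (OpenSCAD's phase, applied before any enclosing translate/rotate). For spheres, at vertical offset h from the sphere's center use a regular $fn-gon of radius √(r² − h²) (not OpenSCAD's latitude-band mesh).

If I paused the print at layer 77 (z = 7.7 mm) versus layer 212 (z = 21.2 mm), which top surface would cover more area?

layer 77 (z = 7.7 mm)

Layer 77 (z = 7.7): the sphere: section is a regular 8-gon, circumradius = √(r²−h²) = √(11.5²−3.8²) = 10.854 (area = (8/2)·10.854²·sin(360°/8) = 333.22 mm²); the sphere at (-2.5, 6.5) does not reach this height (|z−center|=7.700 > r=7); the cylinder at (5.5, 0.5): section is a regular 8-gon, circumradius r=6 (area = (8/2)·6.000²·sin(360°/8) = 101.82 mm²); the r=7.5 sphere at (11.5, 4) contributes a regular 8-gon of circumradius √(7.5²−0.3²) = 7.494 (area = (8/2)·7.494²·sin(360°/8) = 158.84 mm²); Subtracting the remaining from the first: starting from the r=11.5 sphere (333.22 mm²), the r=6 cylinder at (5.5, 0.5) partially overlaps it — only the 96.01 mm² overlap (of its 101.82 mm²) is removed, clipping the outline; the r=7.5 sphere at (11.5, 4) partially overlaps it — only the 5.73 mm² overlap (of its 158.84 mm²) is removed, clipping the outline — area = 231.48 mm²; the sphere at (8, 14): section is a regular 8-gon, circumradius = √(r²−h²) = √(6²−5.3²) = 2.812 (area = (8/2)·2.812²·sin(360°/8) = 22.37 mm²); After the difference (first − rest): starting from that combined region (231.48 mm²), the r=6 sphere at (8, 14) misses the remaining region (no effect) — area = 231.48 mm². So its area = 231.48 mm². Layer 212 (z = 21.2): the r=11.5 sphere contributes a regular 8-gon of circumradius √(11.5²−9.7²) = 6.177 (area = (8/2)·6.177²·sin(360°/8) = 107.93 mm²); the sphere at (-2.5, 6.5) is absent (|z−center|=21.200 > r=7); the cylinder at (5.5, 0.5) does not reach this height (z outside [2, 21]); the sphere at (11.5, 4) is absent (|z−center|=13.200 > r=7.5); Subtracting the remaining from the first: none of the subtracted shapes is present at this height, so the r=11.5 sphere is unchanged — area = 107.93 mm²; the sphere at (8, 14) is absent (|z−center|=8.200 > r=6); After the difference (first − rest): none of the subtracted shapes is present at this height, so that combined region is unchanged — area = 107.93 mm². So its area = 107.93 mm². Layer 77 is larger (231.48 vs 107.93 mm²).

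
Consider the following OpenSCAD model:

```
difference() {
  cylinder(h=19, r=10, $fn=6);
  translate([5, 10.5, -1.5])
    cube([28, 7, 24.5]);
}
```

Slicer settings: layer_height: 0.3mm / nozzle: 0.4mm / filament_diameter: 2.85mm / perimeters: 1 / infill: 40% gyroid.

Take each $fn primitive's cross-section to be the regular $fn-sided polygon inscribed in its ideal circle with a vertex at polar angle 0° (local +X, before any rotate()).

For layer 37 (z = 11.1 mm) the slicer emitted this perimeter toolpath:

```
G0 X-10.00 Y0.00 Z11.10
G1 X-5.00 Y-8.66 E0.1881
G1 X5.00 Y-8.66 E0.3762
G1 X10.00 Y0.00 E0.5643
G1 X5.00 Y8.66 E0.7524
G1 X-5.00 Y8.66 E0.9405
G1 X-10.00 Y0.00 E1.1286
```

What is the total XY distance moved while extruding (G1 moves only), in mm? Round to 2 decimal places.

Sum the Euclidean lengths of each G1 segment: total = 60.00 mm.

60.00 mm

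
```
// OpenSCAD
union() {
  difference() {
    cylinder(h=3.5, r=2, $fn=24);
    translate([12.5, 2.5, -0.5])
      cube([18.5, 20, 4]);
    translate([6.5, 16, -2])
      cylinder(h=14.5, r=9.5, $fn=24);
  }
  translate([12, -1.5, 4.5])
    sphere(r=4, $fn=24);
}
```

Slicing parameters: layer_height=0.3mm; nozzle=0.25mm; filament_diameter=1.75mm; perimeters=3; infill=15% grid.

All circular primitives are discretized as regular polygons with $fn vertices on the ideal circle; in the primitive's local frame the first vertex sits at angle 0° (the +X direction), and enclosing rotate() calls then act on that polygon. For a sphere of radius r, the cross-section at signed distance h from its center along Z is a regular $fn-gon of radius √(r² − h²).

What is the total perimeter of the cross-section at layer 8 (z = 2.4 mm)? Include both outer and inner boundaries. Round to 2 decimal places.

33.86 mm

At z = 2.4 mm: the r=2 cylinder contributes a regular 24-gon of circumradius 2 (perimeter = 2·24·2.000·sin(180°/24) = 12.53 mm); the 18.5×20 cube at (12.5, 2.5) contributes its full rectangle (perimeter 77.00 mm); the r=9.5 cylinder at (6.5, 16) gives a regular 24-gon of circumradius 9.5 (constant along its height) (perimeter = 2·24·9.500·sin(180°/24) = 59.52 mm); Subtracting the remaining from the first: starting from the r=2 cylinder, the 18.5×20 cube at (12.5, 2.5) misses the remaining region (no effect); the r=9.5 cylinder at (6.5, 16) misses the remaining region (no effect) — boundary = 12.53 mm; the r=4 sphere at (12, -1.5) slices to a regular 24-gon of circumradius 3.404 (√(r²−h²) with h=2.1 from center) (perimeter = 2·24·3.404·sin(180°/24) = 21.33 mm); Merging all regions: the 2 present regions are separate (no shared area or edge), so areas and boundary lengths simply add and each stays a separate island — boundary = 33.86 mm. Overall, the cross-section has 2 separate islands. Total boundary length (outer) = 33.86 mm.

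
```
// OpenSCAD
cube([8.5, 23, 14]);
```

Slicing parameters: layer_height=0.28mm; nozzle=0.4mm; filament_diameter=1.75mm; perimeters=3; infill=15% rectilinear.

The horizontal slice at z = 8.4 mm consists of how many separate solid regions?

At z = 8.4 mm: the cube (footprint 8.5×23) is included at this height. The result has 1 disconnected region.

1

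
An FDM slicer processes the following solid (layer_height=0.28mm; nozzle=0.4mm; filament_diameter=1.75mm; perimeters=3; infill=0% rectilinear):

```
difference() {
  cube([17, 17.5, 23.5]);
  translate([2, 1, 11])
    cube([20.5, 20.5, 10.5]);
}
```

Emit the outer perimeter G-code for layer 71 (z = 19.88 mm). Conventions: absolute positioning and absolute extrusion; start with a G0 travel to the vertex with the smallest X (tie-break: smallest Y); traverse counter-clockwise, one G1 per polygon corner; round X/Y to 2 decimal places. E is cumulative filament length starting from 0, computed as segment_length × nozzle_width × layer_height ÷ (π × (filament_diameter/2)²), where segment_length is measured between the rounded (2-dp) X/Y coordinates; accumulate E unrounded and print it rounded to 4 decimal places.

At z = 19.88 mm: the cube is present — its section is the full 17×17.5 rectangle; the cube at (2, 1) is present — its section is the full 20.5×20.5 rectangle; Taking the first minus the rest: starting from the 17×17.5 cube, the 20.5×20.5 cube at (2, 1) partially overlaps it — only the 247.50 mm² overlap (of its 420.25 mm²) is removed, clipping the outline — 1 connected region. The outline is a single polygon with 6 vertices. Extrusion per mm of travel: 0.4 × 0.28 / (π × 0.875²) = 0.046564. Accumulating E over each segment gives final E = 3.2129.

G0 X0.00 Y0.00 Z19.88
G1 X17.00 Y0.00 E0.7916
G1 X17.00 Y1.00 E0.8382
G1 X2.00 Y1.00 E1.5366
G1 X2.00 Y17.50 E2.3049
G1 X0.00 Y17.50 E2.3981
G1 X0.00 Y0.00 E3.2129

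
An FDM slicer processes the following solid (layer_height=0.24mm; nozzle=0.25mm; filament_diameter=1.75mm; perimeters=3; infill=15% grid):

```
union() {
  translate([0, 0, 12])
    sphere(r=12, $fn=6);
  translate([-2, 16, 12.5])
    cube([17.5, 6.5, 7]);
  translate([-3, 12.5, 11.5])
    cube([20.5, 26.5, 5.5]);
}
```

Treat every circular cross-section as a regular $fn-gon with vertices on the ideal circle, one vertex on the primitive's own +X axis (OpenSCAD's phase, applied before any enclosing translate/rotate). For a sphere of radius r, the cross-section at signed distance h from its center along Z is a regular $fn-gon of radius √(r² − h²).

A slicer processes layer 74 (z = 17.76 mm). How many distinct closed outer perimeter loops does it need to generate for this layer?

2

At z = 17.76 mm: the r=12 sphere slices to a regular 6-gon of circumradius 10.527 (√(r²−h²) with h=5.76 from center); the cube at (-2, 16) (footprint 17.5×6.5) is included at this height; the cube at (-3, 12.5) does not reach this height (z outside [11.5, 17]); Taking the union: the 2 present regions are separate (no shared area or edge), so areas and boundary lengths simply add and each stays a separate island — 2 connected regions. The result has 2 disconnected regions.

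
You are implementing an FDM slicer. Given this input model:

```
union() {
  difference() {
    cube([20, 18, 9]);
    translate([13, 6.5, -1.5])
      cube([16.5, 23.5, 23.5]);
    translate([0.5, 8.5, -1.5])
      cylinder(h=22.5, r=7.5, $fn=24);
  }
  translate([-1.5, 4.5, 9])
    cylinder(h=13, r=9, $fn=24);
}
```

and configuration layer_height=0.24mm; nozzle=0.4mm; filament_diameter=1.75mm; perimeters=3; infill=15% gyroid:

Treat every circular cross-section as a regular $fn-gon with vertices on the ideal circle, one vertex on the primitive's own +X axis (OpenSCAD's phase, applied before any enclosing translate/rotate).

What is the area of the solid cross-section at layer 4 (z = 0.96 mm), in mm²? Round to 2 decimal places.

184.68 mm²

At z = 0.96 mm: the cube (footprint 20×18) is included at this height (area 360.00 mm²); the cube at (13, 6.5) is present — its section is the full 16.5×23.5 rectangle (area 387.75 mm²); the cylinder at (0.5, 8.5): section is a regular 24-gon, circumradius r=7.5 (area = (24/2)·7.500²·sin(360°/24) = 174.70 mm²); Subtracting the remaining from the first: starting from the 20×18 cube (360.00 mm²), the 16.5×23.5 cube at (13, 6.5) partially overlaps it — only the 80.50 mm² overlap (of its 387.75 mm²) is removed, clipping the outline; the r=7.5 cylinder at (0.5, 8.5) partially overlaps it — only the 94.82 mm² overlap (of its 174.70 mm²) is removed, clipping the outline — area = 184.68 mm²; the cylinder at (-1.5, 4.5) is absent (z outside [9, 22]); Merging all regions: only the result so far is present, so the union is just that shape — area = 184.68 mm². Overall, the cross-section is a single solid region. Net area = 184.68 mm².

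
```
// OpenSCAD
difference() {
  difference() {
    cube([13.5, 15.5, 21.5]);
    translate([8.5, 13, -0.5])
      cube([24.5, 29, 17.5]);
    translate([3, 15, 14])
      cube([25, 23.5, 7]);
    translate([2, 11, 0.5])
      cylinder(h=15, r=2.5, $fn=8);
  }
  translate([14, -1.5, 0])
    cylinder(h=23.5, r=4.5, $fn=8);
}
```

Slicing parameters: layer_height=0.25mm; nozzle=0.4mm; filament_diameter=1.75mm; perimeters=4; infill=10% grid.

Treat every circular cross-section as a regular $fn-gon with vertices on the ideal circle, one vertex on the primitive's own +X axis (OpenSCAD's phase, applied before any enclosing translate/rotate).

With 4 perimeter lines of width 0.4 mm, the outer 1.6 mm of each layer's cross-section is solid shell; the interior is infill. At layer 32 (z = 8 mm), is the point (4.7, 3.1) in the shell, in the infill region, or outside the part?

infill

At z = 8 mm: the 13.5×15.5 cube contributes its full rectangle; the cube at (8.5, 13) (footprint 24.5×29) is included at this height; the cube at (3, 15) is absent (z outside [14, 21]); the r=2.5 cylinder at (2, 11) contributes a regular 8-gon of circumradius 2.5; Taking the first minus the rest: starting from the 13.5×15.5 cube, the 24.5×29 cube at (8.5, 13) partially overlaps it — only the 12.50 mm² overlap (of its 710.50 mm²) is removed, clipping the outline; the r=2.5 cylinder at (2, 11) partially overlaps it — only the 17.07 mm² overlap (of its 17.68 mm²) is removed, clipping the outline — 1 connected region; the r=4.5 cylinder at (14, -1.5) contributes a regular 8-gon of circumradius 4.5; Subtracting the remaining from the first: starting from that combined region, the r=4.5 cylinder at (14, -1.5) partially overlaps it — only the 6.59 mm² overlap (of its 57.28 mm²) is removed, clipping the outline — 1 connected region. Overall, the cross-section is a single solid region. The nearest boundary edge runs (10.12, 0.00)→(0.00, 0.00); distance from the point to it = 3.10 mm. The point is inside the cross-section and 3.10 mm from the nearest boundary — more than the 1.6 mm shell width (4 × 0.4), so it's in the infill interior.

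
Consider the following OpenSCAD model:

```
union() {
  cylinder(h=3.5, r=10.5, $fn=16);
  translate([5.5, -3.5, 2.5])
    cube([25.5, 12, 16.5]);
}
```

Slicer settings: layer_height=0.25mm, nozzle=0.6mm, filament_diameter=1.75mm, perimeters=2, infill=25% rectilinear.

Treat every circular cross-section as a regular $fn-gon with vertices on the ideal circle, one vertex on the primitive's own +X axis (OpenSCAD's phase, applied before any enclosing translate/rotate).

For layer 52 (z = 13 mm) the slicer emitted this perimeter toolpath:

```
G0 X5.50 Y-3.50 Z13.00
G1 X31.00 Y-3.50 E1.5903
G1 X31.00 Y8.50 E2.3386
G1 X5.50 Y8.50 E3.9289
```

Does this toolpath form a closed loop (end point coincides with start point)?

no

Start point (G0): (5.50, -3.50). End point (last G1): the path does not return to the start — open.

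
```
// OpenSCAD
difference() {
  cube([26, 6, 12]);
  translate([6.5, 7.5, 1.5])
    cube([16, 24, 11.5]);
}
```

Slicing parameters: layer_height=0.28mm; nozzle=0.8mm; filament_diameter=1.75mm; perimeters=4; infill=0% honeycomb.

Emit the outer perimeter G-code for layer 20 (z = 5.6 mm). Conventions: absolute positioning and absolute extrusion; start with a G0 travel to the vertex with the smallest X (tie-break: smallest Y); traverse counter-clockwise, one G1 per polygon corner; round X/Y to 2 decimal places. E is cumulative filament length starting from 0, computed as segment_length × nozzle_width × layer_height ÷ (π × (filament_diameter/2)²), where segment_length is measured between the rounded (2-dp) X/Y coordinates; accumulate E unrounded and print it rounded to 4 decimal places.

At z = 5.6 mm: the cube is present — its section is the full 26×6 rectangle; the cube at (6.5, 7.5) (footprint 16×24) is included at this height; Taking the first minus the rest: starting from the 26×6 cube, the 16×24 cube at (6.5, 7.5) misses the remaining region (no effect) — 1 connected region. The outline is a single polygon with 4 vertices. Extrusion per mm of travel: 0.8 × 0.28 / (π × 0.875²) = 0.093128. Accumulating E over each segment gives final E = 5.9602.

G0 X0.00 Y0.00 Z5.60
G1 X26.00 Y0.00 E2.4213
G1 X26.00 Y6.00 E2.9801
G1 X0.00 Y6.00 E5.4014
G1 X0.00 Y0.00 E5.9602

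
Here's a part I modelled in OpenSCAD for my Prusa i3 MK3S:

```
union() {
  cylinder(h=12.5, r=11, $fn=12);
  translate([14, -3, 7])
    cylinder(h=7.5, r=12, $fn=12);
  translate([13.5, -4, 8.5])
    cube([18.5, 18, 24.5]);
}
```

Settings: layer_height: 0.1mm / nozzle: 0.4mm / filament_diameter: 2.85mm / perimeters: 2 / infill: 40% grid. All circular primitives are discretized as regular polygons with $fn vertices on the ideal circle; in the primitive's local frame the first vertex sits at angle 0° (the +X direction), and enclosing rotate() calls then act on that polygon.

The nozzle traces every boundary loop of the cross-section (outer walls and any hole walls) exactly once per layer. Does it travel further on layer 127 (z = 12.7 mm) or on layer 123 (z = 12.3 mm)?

layer 123 (z = 12.3 mm)

Layer 127 (z = 12.7): the cylinder is not intersected at this z (z outside [0, 12.5]); the r=12 cylinder at (14, -3) contributes a regular 12-gon of circumradius 12 (perimeter = 2·12·12.000·sin(180°/12) = 74.54 mm); the 18.5×18 cube at (13.5, -4) contributes its full rectangle (perimeter 73.00 mm); Taking the union: the regions partially overlap (shared area 126.33 mm²), so the edge portions inside another operand are dropped and the merged outline is re-measured after clipping — boundary = 102.25 mm. So its perimeter = 102.25 mm. Layer 123 (z = 12.3): the r=11 cylinder contributes a regular 12-gon of circumradius 11 (perimeter = 2·12·11.000·sin(180°/12) = 68.33 mm); the cylinder at (14, -3): section is a regular 12-gon, circumradius r=12 (perimeter = 2·12·12.000·sin(180°/12) = 74.54 mm); the 18.5×18 cube at (13.5, -4) contributes its full rectangle (perimeter 73.00 mm); Merging all regions: the regions partially overlap (shared area 224.77 mm²), so the edge portions inside another operand are dropped and the merged outline is re-measured after clipping — boundary = 130.44 mm. So its perimeter = 130.44 mm. Layer 123 is larger (130.44 vs 102.25 mm).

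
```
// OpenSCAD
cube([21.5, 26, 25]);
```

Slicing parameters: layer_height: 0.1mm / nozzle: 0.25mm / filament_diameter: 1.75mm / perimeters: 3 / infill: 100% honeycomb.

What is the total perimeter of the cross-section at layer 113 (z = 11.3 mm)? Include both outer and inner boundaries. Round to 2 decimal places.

95.00 mm

At z = 11.3 mm: the 21.5×26 cube contributes its full rectangle (perimeter 95.00 mm). Overall, the cross-section is a single solid region. Total boundary length (outer) = 95.00 mm.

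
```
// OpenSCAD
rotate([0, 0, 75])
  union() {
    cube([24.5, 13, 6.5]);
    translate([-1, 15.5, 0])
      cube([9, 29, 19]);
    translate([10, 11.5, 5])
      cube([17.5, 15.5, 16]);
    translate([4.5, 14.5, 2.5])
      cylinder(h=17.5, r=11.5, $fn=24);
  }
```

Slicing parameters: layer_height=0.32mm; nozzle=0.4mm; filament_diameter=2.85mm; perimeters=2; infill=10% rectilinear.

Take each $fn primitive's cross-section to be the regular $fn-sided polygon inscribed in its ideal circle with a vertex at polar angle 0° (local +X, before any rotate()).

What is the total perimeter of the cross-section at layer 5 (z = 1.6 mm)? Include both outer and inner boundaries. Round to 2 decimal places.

At z = 1.6 mm: the cube (footprint 24.5×13) is included at this height (perimeter 75.00 mm); the cube at (-1, 15.5) is present — its section is the full 9×29 rectangle (perimeter 76.00 mm); the cube at (10, 11.5) is not intersected at this z (z outside [5, 21]); the cylinder at (4.5, 14.5) does not reach this height (z outside [2.5, 20]); Combining (union): the 2 present regions are separate (no shared area or edge), so areas and boundary lengths simply add and each stays a separate island — boundary = 151.00 mm; (whole slice rotated 75° about Z — lengths, areas and connectivity unchanged). Overall, the cross-section has 2 separate islands. Total boundary length (outer) = 151.00 mm.

151.00 mm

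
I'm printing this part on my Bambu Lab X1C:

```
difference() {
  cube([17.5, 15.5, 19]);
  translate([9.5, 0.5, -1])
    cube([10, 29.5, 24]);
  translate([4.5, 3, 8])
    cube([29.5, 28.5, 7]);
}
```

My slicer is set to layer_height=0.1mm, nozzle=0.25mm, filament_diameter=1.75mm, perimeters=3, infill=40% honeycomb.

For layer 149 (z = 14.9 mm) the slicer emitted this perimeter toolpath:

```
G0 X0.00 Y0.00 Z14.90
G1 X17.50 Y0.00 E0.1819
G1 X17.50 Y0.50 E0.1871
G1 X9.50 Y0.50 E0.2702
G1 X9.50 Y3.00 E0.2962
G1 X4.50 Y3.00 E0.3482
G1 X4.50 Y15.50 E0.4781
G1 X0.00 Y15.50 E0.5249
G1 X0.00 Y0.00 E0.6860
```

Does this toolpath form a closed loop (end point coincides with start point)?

Start point (G0): (0.00, 0.00). End point (last G1): the path returns to the start — closed.

yes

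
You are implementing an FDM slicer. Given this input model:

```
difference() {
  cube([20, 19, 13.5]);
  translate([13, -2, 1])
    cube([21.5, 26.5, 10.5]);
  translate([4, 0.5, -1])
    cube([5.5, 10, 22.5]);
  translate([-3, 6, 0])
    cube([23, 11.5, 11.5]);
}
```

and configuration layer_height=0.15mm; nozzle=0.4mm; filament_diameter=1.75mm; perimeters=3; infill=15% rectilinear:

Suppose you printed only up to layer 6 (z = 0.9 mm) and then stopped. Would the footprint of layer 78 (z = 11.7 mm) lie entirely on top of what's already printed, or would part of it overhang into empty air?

part overhangs

Compare the two slices. At z = 0.9: the cube is present — its section is the full 20×19 rectangle (area 380.00 mm²); the cube at (13, -2) does not reach this height (z outside [1, 11.5]); the cube at (4, 0.5) (footprint 5.5×10) is included at this height (area 55.00 mm²); the cube at (-3, 6) (footprint 23×11.5) is included at this height (area 264.50 mm²); Subtracting the remaining from the first: starting from the 20×19 cube (380.00 mm²), the 5.5×10 cube at (4, 0.5) lies wholly inside it (removes its full 55.00 mm² and its 31.00 mm outline becomes a hole wall); the 23×11.5 cube at (-3, 6) partially overlaps it — only the 205.25 mm² overlap (of its 264.50 mm²) is removed, clipping the outline — area = 119.75 mm². At z = 11.7: the cube (footprint 20×19) is included at this height (area 380.00 mm²); the cube at (13, -2) is not intersected at this z (z outside [1, 11.5]); the cube at (4, 0.5) is present — its section is the full 5.5×10 rectangle (area 55.00 mm²); the cube at (-3, 6) does not reach this height (z outside [0, 11.5]); After the difference (first − rest): starting from the 20×19 cube (380.00 mm²), the 5.5×10 cube at (4, 0.5) lies wholly inside it (removes its full 55.00 mm² and its 31.00 mm outline becomes a hole wall) — area = 325.00 mm². Checking containment: at z = 11.7 the cross-section extends beyond the z = 0.9 cross-section by about 205.25 mm².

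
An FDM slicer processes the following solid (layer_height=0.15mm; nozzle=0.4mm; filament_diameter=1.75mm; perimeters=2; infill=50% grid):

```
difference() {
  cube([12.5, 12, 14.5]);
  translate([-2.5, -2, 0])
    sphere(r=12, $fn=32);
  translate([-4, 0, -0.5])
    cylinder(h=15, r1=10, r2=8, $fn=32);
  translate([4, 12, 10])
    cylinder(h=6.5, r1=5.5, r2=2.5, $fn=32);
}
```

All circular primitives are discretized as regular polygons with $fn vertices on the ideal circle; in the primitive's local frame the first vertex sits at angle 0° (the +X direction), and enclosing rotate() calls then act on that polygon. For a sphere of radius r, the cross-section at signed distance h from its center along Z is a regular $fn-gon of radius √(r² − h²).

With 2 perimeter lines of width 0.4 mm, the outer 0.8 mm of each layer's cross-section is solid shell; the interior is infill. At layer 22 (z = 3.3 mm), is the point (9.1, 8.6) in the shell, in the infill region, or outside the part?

infill

At z = 3.3 mm: the cube is present — its section is the full 12.5×12 rectangle; the sphere at (-2.5, -2): section is a regular 32-gon, circumradius = √(r²−h²) = √(12²−3.3²) = 11.537; the cone at (-4, 0): at t=0.253 of its height the radius interpolates to r₁+(r₂−r₁)t = 9.493, giving a regular 32-gon of that circumradius; the cone at (4, 12) is absent (z outside [10, 16.5]); After the difference (first − rest): starting from the 12.5×12 cube, the r=12 sphere at (-2.5, -2) partially overlaps it — only the 57.47 mm² overlap (of its 415.50 mm²) is removed, clipping the outline; the cone at (-4, 0) misses the remaining region (no effect) — 1 connected region. Overall, the cross-section is a single solid region. The nearest boundary edge runs (0.00, 12.00)→(12.50, 12.00); distance from the point to it = 3.40 mm. The point is inside the cross-section and 3.40 mm from the nearest boundary — more than the 0.8 mm shell width (2 × 0.4), so it's in the infill interior.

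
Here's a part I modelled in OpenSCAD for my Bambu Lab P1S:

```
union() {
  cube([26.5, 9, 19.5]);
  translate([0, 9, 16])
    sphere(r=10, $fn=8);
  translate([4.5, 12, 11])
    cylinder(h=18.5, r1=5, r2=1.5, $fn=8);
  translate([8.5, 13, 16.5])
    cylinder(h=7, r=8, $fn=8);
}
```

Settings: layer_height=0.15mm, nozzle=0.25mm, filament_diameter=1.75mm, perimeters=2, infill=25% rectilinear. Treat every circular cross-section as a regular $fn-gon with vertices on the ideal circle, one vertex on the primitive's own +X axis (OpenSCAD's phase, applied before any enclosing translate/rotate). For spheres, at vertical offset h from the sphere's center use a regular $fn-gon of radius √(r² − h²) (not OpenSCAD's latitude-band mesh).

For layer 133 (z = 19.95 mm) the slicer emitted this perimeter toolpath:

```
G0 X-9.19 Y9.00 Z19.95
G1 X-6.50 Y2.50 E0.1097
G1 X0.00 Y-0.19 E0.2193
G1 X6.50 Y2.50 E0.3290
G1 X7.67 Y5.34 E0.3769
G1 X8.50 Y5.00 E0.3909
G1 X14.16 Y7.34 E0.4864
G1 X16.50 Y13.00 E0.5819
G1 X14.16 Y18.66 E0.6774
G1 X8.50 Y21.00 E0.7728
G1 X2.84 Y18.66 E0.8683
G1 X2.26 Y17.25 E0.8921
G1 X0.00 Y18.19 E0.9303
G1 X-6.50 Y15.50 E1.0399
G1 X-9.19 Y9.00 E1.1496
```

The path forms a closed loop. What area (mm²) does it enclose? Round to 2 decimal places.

Apply the shoelace formula to the sequence of (X, Y) vertices; enclosed area = 356.34 mm².

356.34 mm²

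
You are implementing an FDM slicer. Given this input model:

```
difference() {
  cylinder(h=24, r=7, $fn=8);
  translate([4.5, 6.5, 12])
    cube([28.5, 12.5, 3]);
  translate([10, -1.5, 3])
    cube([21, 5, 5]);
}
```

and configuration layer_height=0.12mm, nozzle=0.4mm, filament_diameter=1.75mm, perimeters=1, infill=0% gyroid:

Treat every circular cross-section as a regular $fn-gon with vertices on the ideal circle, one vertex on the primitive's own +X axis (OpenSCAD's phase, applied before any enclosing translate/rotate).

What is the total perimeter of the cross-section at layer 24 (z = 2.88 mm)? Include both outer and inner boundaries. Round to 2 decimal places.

42.86 mm

At z = 2.88 mm: the cylinder: section is a regular 8-gon, circumradius r=7 (perimeter = 2·8·7.000·sin(180°/8) = 42.86 mm); the cube at (4.5, 6.5) is not intersected at this z (z outside [12, 15]); the cube at (10, -1.5) does not reach this height (z outside [3, 8]); Subtracting the remaining from the first: none of the subtracted shapes is present at this height, so the r=7 cylinder is unchanged — boundary = 42.86 mm. Overall, the cross-section is a single solid region. Total boundary length (outer) = 42.86 mm.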